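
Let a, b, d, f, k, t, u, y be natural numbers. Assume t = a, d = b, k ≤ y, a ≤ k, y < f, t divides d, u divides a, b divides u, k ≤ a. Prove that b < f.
k ≤ a and a ≤ k, thus k = a. t = a and t divides d, so a divides d. d = b, so a divides b. Because b divides u and u divides a, b divides a. a divides b, so a = b. k = a, so k = b. From k ≤ y and y < f, k < f. k = b, so b < f.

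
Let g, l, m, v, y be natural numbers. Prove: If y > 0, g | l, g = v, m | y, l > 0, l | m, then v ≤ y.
g = v and g | l, thus v | l. Since l > 0, v ≤ l. From l | m and m | y, l | y. Since y > 0, l ≤ y. Since v ≤ l, v ≤ y.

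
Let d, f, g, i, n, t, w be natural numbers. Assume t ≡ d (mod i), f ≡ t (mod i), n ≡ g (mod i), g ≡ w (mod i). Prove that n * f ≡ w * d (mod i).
n ≡ g (mod i) and g ≡ w (mod i), so n ≡ w (mod i). f ≡ t (mod i) and t ≡ d (mod i), thus f ≡ d (mod i). Using n ≡ w (mod i), by multiplying congruences, n * f ≡ w * d (mod i).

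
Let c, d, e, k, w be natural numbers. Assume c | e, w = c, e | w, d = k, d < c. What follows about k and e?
k < e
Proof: From w = c and e | w, e | c. Because c | e, c = e. Because d = k and d < c, k < c. Because c = e, k < e.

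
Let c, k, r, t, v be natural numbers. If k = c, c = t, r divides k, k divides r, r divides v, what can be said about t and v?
t divides v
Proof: Since k = c and c = t, k = t. Since r divides k and k divides r, r = k. Since r divides v, k divides v. k = t, so t divides v.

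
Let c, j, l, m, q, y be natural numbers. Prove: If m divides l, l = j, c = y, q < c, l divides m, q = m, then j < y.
m divides l and l divides m, thus m = l. From l = j, m = j. q = m and q < c, therefore m < c. m = j, so j < c. c = y, so j < y.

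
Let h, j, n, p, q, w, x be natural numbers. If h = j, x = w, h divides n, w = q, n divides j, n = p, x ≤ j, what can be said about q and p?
q ≤ p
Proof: h = j and h divides n, thus j divides n. Since n divides j, j = n. Since n = p, j = p. x = w and w = q, therefore x = q. x ≤ j, so q ≤ j. Since j = p, q ≤ p.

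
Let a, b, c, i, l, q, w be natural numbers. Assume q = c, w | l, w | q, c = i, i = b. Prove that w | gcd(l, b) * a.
q = c and c = i, hence q = i. Since w | q, w | i. i = b, so w | b. Since w | l, w | gcd(l, b). Then w | gcd(l, b) * a.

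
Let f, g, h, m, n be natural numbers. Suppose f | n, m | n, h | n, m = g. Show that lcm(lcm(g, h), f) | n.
Because m = g and m | n, g | n. Since h | n, lcm(g, h) | n. Since f | n, lcm(lcm(g, h), f) | n.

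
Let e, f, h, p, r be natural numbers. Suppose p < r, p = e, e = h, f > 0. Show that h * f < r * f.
Since p = e and e = h, p = h. p < r, so h < r. f > 0, so h * f < r * f.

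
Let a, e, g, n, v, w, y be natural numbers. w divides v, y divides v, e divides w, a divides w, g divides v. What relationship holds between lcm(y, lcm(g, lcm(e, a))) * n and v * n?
lcm(y, lcm(g, lcm(e, a))) * n divides v * n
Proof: e divides w and a divides w, so lcm(e, a) divides w. w divides v, so lcm(e, a) divides v. Since g divides v, lcm(g, lcm(e, a)) divides v. Since y divides v, lcm(y, lcm(g, lcm(e, a))) divides v. Then lcm(y, lcm(g, lcm(e, a))) * n divides v * n.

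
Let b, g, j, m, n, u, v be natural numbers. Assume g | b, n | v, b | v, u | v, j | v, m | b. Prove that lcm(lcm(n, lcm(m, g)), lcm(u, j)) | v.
m | b and g | b, so lcm(m, g) | b. Since b | v, lcm(m, g) | v. Since n | v, lcm(n, lcm(m, g)) | v. u | v and j | v, so lcm(u, j) | v. Since lcm(n, lcm(m, g)) | v, lcm(lcm(n, lcm(m, g)), lcm(u, j)) | v.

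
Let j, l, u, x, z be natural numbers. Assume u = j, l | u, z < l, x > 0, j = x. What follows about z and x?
z < x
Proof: u = j and j = x, so u = x. l | u, so l | x. Since x > 0, l ≤ x. z < l, so z < x.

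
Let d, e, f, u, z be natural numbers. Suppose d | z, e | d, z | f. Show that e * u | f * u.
From e | d and d | z, e | z. Since z | f, e | f. Then e * u | f * u.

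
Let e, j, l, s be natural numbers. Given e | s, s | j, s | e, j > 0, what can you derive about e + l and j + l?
e + l ≤ j + l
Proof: Because s | e and e | s, s = e. Since s | j and j > 0, s ≤ j. Since s = e, e ≤ j. Then e + l ≤ j + l.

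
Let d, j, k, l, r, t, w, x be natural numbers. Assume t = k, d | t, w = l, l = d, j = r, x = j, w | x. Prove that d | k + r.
t = k and d | t, so d | k. From w = l and l = d, w = d. x = j and w | x, thus w | j. Since j = r, w | r. Since w = d, d | r. d | k, so d | k + r.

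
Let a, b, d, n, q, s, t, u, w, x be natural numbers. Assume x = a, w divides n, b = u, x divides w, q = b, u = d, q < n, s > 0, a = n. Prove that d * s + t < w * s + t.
From b = u and u = d, b = d. x = a and x divides w, therefore a divides w. Since a = n, n divides w. Since w divides n, n = w. Since q < n, q < w. q = b, so b < w. Since b = d, d < w. From s > 0, by multiplying by a positive, d * s < w * s. Then d * s + t < w * s + t.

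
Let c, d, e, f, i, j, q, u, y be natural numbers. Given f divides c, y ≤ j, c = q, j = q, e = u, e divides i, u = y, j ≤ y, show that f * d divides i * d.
c = q and f divides c, hence f divides q. Since y ≤ j and j ≤ y, y = j. u = y, so u = j. j = q, so u = q. e = u and e divides i, therefore u divides i. u = q, so q divides i. f divides q, so f divides i. Then f * d divides i * d.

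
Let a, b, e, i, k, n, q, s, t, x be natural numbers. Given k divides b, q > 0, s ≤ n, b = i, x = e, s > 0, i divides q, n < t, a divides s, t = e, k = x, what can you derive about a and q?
a < q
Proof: Since a divides s and s > 0, a ≤ s. From s ≤ n, a ≤ n. Since t = e and n < t, n < e. k = x and k divides b, hence x divides b. b = i, so x divides i. x = e, so e divides i. i divides q, so e divides q. Since q > 0, e ≤ q. Since n < e, n < q. Since a ≤ n, a < q.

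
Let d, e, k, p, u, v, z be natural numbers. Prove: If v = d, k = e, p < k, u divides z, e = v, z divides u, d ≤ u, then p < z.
k = e and e = v, hence k = v. Since v = d, k = d. p < k, so p < d. Since u divides z and z divides u, u = z. d ≤ u, so d ≤ z. p < d, so p < z.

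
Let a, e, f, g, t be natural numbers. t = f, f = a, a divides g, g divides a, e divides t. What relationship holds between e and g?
e divides g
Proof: t = f and f = a, hence t = a. Because a divides g and g divides a, a = g. Since t = a, t = g. e divides t, so e divides g.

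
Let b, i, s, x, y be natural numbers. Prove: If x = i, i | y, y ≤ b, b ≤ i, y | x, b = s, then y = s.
x = i and y | x, so y | i. Since i | y, i = y. b ≤ i, so b ≤ y. y ≤ b, so y = b. From b = s, y = s.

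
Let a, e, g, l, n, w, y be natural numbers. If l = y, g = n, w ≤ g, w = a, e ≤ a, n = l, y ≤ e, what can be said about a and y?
a = y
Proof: g = n and n = l, so g = l. Since l = y, g = y. w = a and w ≤ g, hence a ≤ g. g = y, so a ≤ y. y ≤ e and e ≤ a, thus y ≤ a. Since a ≤ y, a = y.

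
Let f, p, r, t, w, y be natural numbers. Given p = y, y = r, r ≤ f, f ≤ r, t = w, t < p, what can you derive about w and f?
w < f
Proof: Because p = y and y = r, p = r. Since r ≤ f and f ≤ r, r = f. Since p = r, p = f. t = w and t < p, so w < p. p = f, so w < f.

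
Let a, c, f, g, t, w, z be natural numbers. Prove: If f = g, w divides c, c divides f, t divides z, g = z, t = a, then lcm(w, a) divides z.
f = g and g = z, hence f = z. w divides c and c divides f, thus w divides f. From f = z, w divides z. t = a and t divides z, hence a divides z. Since w divides z, lcm(w, a) divides z.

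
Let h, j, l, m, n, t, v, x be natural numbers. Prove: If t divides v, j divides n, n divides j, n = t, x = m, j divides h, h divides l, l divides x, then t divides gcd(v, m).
j divides n and n divides j, thus j = n. Since n = t, j = t. j divides h and h divides l, thus j divides l. Since l divides x, j divides x. Since x = m, j divides m. Since j = t, t divides m. t divides v, so t divides gcd(v, m).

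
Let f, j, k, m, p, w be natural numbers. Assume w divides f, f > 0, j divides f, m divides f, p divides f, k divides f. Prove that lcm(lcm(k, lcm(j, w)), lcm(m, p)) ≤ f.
j divides f and w divides f, hence lcm(j, w) divides f. Because k divides f, lcm(k, lcm(j, w)) divides f. m divides f and p divides f, therefore lcm(m, p) divides f. lcm(k, lcm(j, w)) divides f, so lcm(lcm(k, lcm(j, w)), lcm(m, p)) divides f. f > 0, so lcm(lcm(k, lcm(j, w)), lcm(m, p)) ≤ f.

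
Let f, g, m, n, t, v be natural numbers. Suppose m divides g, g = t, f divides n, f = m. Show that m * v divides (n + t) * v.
Because f = m and f divides n, m divides n. g = t and m divides g, thus m divides t. m divides n, so m divides n + t. Then m * v divides (n + t) * v.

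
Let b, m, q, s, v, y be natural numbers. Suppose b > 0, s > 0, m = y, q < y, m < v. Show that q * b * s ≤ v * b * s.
m = y and m < v, thus y < v. Since q < y, q < v. b > 0, so q * b < v * b. Because s > 0, q * b * s < v * b * s. Then q * b * s ≤ v * b * s.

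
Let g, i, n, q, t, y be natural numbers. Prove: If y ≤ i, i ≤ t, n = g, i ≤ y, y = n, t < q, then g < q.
From i ≤ y and y ≤ i, i = y. y = n, so i = n. i ≤ t, so n ≤ t. t < q, so n < q. n = g, so g < q.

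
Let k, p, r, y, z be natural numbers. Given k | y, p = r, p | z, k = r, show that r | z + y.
Because p = r and p | z, r | z. k = r and k | y, so r | y. Since r | z, r | z + y.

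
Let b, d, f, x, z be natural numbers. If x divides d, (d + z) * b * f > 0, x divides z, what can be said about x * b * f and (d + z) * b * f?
x * b * f ≤ (d + z) * b * f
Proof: x divides d and x divides z, so x divides d + z. Then x * b divides (d + z) * b. Then x * b * f divides (d + z) * b * f. (d + z) * b * f > 0, so x * b * f ≤ (d + z) * b * f.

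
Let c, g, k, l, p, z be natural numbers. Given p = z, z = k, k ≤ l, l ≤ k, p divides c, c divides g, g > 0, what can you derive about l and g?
l ≤ g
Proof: p = z and z = k, hence p = k. Since k ≤ l and l ≤ k, k = l. From p = k, p = l. p divides c and c divides g, therefore p divides g. Since g > 0, p ≤ g. Since p = l, l ≤ g.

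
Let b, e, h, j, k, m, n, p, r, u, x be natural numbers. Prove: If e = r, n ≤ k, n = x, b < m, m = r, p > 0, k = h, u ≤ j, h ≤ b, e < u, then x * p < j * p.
k = h and n ≤ k, thus n ≤ h. From n = x, x ≤ h. Since h ≤ b and b < m, h < m. m = r, so h < r. e = r and e < u, so r < u. h < r, so h < u. Since u ≤ j, h < j. x ≤ h, so x < j. From p > 0, by multiplying by a positive, x * p < j * p.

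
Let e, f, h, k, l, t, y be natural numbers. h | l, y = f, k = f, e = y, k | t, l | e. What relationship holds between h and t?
h | t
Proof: e = y and y = f, so e = f. l | e, so l | f. h | l, so h | f. k = f and k | t, hence f | t. h | f, so h | t.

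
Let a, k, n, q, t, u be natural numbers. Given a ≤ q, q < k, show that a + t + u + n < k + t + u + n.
Since a ≤ q and q < k, a < k. Then a + t < k + t. Then a + t + u < k + t + u. Then a + t + u + n < k + t + u + n.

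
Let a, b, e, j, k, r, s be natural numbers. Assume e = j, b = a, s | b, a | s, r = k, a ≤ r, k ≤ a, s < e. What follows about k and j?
k < j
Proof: Since b = a and s | b, s | a. a | s, so s = a. r = k and a ≤ r, hence a ≤ k. Since k ≤ a, a = k. s = a, so s = k. s < e, so k < e. e = j, so k < j.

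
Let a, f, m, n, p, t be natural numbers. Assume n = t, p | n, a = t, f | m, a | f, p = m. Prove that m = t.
n = t and p | n, thus p | t. Since p = m, m | t. Since a = t and a | f, t | f. f | m, so t | m. Since m | t, m = t.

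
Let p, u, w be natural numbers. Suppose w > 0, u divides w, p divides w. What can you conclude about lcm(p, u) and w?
lcm(p, u) ≤ w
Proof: p divides w and u divides w, thus lcm(p, u) divides w. w > 0, so lcm(p, u) ≤ w.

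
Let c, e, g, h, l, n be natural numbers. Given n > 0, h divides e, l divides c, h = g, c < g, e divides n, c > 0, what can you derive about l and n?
l < n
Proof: l divides c and c > 0, hence l ≤ c. Because c < g, l < g. h divides e and e divides n, hence h divides n. Since h = g, g divides n. Since n > 0, g ≤ n. Since l < g, l < n.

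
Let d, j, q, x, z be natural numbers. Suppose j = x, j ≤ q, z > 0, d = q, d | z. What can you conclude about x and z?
x ≤ z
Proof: Since j = x and j ≤ q, x ≤ q. Since d = q and d | z, q | z. z > 0, so q ≤ z. x ≤ q, so x ≤ z.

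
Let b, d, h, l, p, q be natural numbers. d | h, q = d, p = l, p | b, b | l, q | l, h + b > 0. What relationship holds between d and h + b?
d ≤ h + b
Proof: Because p = l and p | b, l | b. b | l, so l = b. q | l, so q | b. Since q = d, d | b. Since d | h, d | h + b. h + b > 0, so d ≤ h + b.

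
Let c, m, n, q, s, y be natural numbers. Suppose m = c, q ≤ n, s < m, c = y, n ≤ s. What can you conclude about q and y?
q < y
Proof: From m = c and c = y, m = y. q ≤ n and n ≤ s, so q ≤ s. From s < m, q < m. Since m = y, q < y.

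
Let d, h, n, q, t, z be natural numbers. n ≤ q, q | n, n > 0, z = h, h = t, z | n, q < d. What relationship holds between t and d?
t < d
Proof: From q | n and n > 0, q ≤ n. n ≤ q, so n = q. From z = h and h = t, z = t. Since z | n, t | n. From n > 0, t ≤ n. n = q, so t ≤ q. Since q < d, t < d.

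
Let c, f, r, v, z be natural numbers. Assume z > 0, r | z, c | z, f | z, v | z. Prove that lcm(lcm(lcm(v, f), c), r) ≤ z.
v | z and f | z, therefore lcm(v, f) | z. Since c | z, lcm(lcm(v, f), c) | z. r | z, so lcm(lcm(lcm(v, f), c), r) | z. Since z > 0, lcm(lcm(lcm(v, f), c), r) ≤ z.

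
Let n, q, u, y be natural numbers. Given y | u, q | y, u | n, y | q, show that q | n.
y | q and q | y, thus y = q. y | u and u | n, therefore y | n. Since y = q, q | n.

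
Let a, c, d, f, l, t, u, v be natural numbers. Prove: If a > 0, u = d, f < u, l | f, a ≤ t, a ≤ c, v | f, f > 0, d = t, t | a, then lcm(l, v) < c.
From l | f and v | f, lcm(l, v) | f. Since f > 0, lcm(l, v) ≤ f. Since u = d and d = t, u = t. t | a and a > 0, so t ≤ a. Since a ≤ t, t = a. Since u = t, u = a. Since f < u, f < a. From a ≤ c, f < c. Since lcm(l, v) ≤ f, lcm(l, v) < c.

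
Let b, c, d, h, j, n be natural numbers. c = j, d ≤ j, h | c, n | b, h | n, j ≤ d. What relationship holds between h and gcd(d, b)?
h | gcd(d, b)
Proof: Because j ≤ d and d ≤ j, j = d. c = j, so c = d. Since h | c, h | d. h | n and n | b, so h | b. Since h | d, h | gcd(d, b).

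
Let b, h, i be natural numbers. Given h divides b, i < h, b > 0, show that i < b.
h divides b and b > 0, therefore h ≤ b. Since i < h, i < b.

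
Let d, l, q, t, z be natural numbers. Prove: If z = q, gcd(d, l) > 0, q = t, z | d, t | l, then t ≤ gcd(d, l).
z = q and q = t, hence z = t. Since z | d, t | d. t | l, so t | gcd(d, l). From gcd(d, l) > 0, t ≤ gcd(d, l).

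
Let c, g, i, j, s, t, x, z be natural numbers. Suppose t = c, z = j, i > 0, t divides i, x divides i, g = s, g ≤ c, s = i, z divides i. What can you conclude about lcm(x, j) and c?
lcm(x, j) divides c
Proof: g = s and s = i, thus g = i. Since g ≤ c, i ≤ c. t = c and t divides i, thus c divides i. i > 0, so c ≤ i. i ≤ c, so i = c. z = j and z divides i, therefore j divides i. From x divides i, lcm(x, j) divides i. i = c, so lcm(x, j) divides c.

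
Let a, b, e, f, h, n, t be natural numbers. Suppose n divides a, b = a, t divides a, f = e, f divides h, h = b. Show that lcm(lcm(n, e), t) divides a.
Because h = b and b = a, h = a. From f divides h, f divides a. Because f = e, e divides a. Because n divides a, lcm(n, e) divides a. Since t divides a, lcm(lcm(n, e), t) divides a.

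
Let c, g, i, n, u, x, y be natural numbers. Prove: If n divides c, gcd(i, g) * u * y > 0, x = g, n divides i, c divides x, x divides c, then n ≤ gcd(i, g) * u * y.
c divides x and x divides c, thus c = x. Since x = g, c = g. n divides c, so n divides g. Because n divides i, n divides gcd(i, g). Then n divides gcd(i, g) * u. Then n divides gcd(i, g) * u * y. gcd(i, g) * u * y > 0, so n ≤ gcd(i, g) * u * y.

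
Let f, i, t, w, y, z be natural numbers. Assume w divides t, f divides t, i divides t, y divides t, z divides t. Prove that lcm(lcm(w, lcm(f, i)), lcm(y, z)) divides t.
Since f divides t and i divides t, lcm(f, i) divides t. From w divides t, lcm(w, lcm(f, i)) divides t. Because y divides t and z divides t, lcm(y, z) divides t. lcm(w, lcm(f, i)) divides t, so lcm(lcm(w, lcm(f, i)), lcm(y, z)) divides t.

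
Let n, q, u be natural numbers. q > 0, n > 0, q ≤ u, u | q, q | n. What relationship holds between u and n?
u ≤ n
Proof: Since u | q and q > 0, u ≤ q. Since q ≤ u, q = u. Because q | n, u | n. Because n > 0, u ≤ n.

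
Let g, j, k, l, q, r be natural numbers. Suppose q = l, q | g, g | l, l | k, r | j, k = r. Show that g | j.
q = l and q | g, hence l | g. From g | l, l = g. From k = r and l | k, l | r. Since r | j, l | j. l = g, so g | j.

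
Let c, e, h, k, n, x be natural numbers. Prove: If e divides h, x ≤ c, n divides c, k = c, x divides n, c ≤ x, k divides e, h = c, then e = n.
Since h = c and e divides h, e divides c. Since k = c and k divides e, c divides e. Since e divides c, e = c. Because x ≤ c and c ≤ x, x = c. x divides n, so c divides n. Since n divides c, c = n. From e = c, e = n.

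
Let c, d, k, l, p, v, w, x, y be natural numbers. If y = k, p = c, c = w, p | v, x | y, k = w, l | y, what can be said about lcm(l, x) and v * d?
lcm(l, x) | v * d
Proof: y = k and k = w, so y = w. Because l | y and x | y, lcm(l, x) | y. From y = w, lcm(l, x) | w. Because p = c and p | v, c | v. Since c = w, w | v. Since lcm(l, x) | w, lcm(l, x) | v. Then lcm(l, x) | v * d.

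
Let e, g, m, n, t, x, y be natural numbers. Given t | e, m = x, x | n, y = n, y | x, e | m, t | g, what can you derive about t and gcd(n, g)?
t | gcd(n, g)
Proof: y = n and y | x, hence n | x. Since x | n, x = n. From m = x, m = n. Since e | m, e | n. Since t | e, t | n. t | g, so t | gcd(n, g).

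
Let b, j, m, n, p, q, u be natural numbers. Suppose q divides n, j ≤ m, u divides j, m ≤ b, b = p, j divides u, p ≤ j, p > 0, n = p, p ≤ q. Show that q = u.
n = p and q divides n, therefore q divides p. p > 0, so q ≤ p. p ≤ q, so q = p. From j ≤ m and m ≤ b, j ≤ b. Since b = p, j ≤ p. From p ≤ j, p = j. q = p, so q = j. Because j divides u and u divides j, j = u. From q = j, q = u.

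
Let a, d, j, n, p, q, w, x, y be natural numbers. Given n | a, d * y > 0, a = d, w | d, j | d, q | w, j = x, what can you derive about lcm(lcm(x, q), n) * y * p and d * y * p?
lcm(lcm(x, q), n) * y * p ≤ d * y * p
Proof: j = x and j | d, thus x | d. q | w and w | d, hence q | d. Since x | d, lcm(x, q) | d. a = d and n | a, hence n | d. lcm(x, q) | d, so lcm(lcm(x, q), n) | d. Then lcm(lcm(x, q), n) * y | d * y. d * y > 0, so lcm(lcm(x, q), n) * y ≤ d * y. Then lcm(lcm(x, q), n) * y * p ≤ d * y * p.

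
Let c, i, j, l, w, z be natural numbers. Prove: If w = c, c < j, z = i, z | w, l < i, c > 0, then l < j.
Because z = i and z | w, i | w. Since w = c, i | c. c > 0, so i ≤ c. c < j, so i < j. l < i, so l < j.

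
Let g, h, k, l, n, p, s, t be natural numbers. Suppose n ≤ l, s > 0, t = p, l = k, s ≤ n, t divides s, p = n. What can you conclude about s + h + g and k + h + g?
s + h + g ≤ k + h + g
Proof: t = p and p = n, so t = n. Since t divides s, n divides s. Since s > 0, n ≤ s. s ≤ n, so n = s. l = k and n ≤ l, hence n ≤ k. Since n = s, s ≤ k. Then s + h ≤ k + h. Then s + h + g ≤ k + h + g.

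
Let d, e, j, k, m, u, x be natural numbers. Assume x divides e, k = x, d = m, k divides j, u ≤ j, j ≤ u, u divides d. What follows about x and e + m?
x divides e + m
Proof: Because u ≤ j and j ≤ u, u = j. From u divides d, j divides d. From k divides j, k divides d. From d = m, k divides m. k = x, so x divides m. Since x divides e, x divides e + m.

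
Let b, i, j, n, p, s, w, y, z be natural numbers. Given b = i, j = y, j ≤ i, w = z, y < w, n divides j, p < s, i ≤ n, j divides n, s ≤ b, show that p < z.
n divides j and j divides n, so n = j. Because i ≤ n, i ≤ j. From j ≤ i, i = j. b = i, so b = j. Since j = y, b = y. p < s and s ≤ b, hence p < b. b = y, so p < y. w = z and y < w, hence y < z. Because p < y, p < z.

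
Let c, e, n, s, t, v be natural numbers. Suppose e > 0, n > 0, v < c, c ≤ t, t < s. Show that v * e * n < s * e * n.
Because v < c and c ≤ t, v < t. Since t < s, v < s. Combined with e > 0, by multiplying by a positive, v * e < s * e. Since n > 0, by multiplying by a positive, v * e * n < s * e * n.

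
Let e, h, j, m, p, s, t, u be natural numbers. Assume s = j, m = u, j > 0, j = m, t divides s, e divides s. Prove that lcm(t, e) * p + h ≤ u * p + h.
j = m and m = u, thus j = u. From t divides s and e divides s, lcm(t, e) divides s. Because s = j, lcm(t, e) divides j. j > 0, so lcm(t, e) ≤ j. Since j = u, lcm(t, e) ≤ u. By multiplying by a non-negative, lcm(t, e) * p ≤ u * p. Then lcm(t, e) * p + h ≤ u * p + h.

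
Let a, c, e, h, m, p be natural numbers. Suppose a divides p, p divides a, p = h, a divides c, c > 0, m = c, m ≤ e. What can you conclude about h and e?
h ≤ e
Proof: Because a divides p and p divides a, a = p. From p = h, a = h. a divides c and c > 0, hence a ≤ c. Because m = c and m ≤ e, c ≤ e. Since a ≤ c, a ≤ e. Since a = h, h ≤ e.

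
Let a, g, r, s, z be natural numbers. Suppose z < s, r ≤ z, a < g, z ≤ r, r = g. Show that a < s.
From z ≤ r and r ≤ z, z = r. r = g, so z = g. Since z < s, g < s. Since a < g, a < s.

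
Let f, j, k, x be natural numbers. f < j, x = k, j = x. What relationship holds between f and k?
f < k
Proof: j = x and x = k, thus j = k. f < j, so f < k.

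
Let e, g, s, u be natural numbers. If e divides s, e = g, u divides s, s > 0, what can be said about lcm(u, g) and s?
lcm(u, g) ≤ s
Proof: e = g and e divides s, therefore g divides s. Since u divides s, lcm(u, g) divides s. s > 0, so lcm(u, g) ≤ s.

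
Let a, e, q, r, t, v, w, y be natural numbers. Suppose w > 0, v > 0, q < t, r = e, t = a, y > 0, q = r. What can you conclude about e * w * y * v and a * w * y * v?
e * w * y * v < a * w * y * v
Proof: q = r and r = e, therefore q = e. t = a and q < t, hence q < a. q = e, so e < a. Combining with w > 0, by multiplying by a positive, e * w < a * w. Using y > 0 and multiplying by a positive, e * w * y < a * w * y. Since v > 0, by multiplying by a positive, e * w * y * v < a * w * y * v.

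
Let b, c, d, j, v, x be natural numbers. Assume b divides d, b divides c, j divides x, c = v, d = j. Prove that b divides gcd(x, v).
d = j and b divides d, hence b divides j. j divides x, so b divides x. Because c = v and b divides c, b divides v. Since b divides x, b divides gcd(x, v).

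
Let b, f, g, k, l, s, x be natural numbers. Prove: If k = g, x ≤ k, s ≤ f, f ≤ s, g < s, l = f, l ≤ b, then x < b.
Because k = g and x ≤ k, x ≤ g. Since s ≤ f and f ≤ s, s = f. g < s, so g < f. Because l = f and l ≤ b, f ≤ b. g < f, so g < b. Because x ≤ g, x < b.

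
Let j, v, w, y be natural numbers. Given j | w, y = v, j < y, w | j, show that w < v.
j | w and w | j, therefore j = w. j < y, so w < y. Since y = v, w < v.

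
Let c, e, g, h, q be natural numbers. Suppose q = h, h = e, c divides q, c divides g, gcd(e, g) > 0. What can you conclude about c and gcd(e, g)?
c ≤ gcd(e, g)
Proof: q = h and h = e, hence q = e. Since c divides q, c divides e. c divides g, so c divides gcd(e, g). gcd(e, g) > 0, so c ≤ gcd(e, g).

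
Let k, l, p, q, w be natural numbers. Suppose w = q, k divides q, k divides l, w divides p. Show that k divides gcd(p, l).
Since w = q and w divides p, q divides p. Since k divides q, k divides p. k divides l, so k divides gcd(p, l).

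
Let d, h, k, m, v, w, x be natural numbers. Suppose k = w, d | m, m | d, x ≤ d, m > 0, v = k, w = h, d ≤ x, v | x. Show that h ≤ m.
d | m and m | d, therefore d = m. x ≤ d and d ≤ x, hence x = d. v = k and k = w, therefore v = w. From v | x, w | x. Since x = d, w | d. d = m, so w | m. m > 0, so w ≤ m. Because w = h, h ≤ m.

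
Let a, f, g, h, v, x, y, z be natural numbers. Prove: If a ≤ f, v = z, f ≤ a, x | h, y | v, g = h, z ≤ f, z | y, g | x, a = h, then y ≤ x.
Because v = z and y | v, y | z. z | y, so z = y. Because f ≤ a and a ≤ f, f = a. a = h, so f = h. g = h and g | x, therefore h | x. Since x | h, h = x. f = h, so f = x. z ≤ f, so z ≤ x. Since z = y, y ≤ x.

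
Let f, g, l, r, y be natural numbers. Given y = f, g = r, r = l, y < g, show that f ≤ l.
From g = r and r = l, g = l. y < g, so y < l. y = f, so f < l. Then f ≤ l.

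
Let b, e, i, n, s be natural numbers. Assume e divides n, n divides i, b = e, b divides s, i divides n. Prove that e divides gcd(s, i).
b = e and b divides s, so e divides s. n divides i and i divides n, hence n = i. e divides n, so e divides i. e divides s, so e divides gcd(s, i).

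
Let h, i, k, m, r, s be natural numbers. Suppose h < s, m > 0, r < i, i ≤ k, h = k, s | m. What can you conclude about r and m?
r < m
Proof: h = k and h < s, hence k < s. Since i ≤ k, i < s. From r < i, r < s. s | m and m > 0, therefore s ≤ m. r < s, so r < m.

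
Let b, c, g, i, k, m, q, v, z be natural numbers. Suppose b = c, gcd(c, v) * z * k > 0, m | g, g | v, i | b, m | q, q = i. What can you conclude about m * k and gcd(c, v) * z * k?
m * k ≤ gcd(c, v) * z * k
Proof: q = i and m | q, so m | i. i | b, so m | b. Since b = c, m | c. Because m | g and g | v, m | v. Because m | c, m | gcd(c, v). Then m | gcd(c, v) * z. Then m * k | gcd(c, v) * z * k. gcd(c, v) * z * k > 0, so m * k ≤ gcd(c, v) * z * k.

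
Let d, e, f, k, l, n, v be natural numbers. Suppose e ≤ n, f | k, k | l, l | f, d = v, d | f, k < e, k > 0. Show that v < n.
k | l and l | f, thus k | f. Since f | k, f = k. d | f, so d | k. Since k > 0, d ≤ k. Since d = v, v ≤ k. k < e and e ≤ n, therefore k < n. v ≤ k, so v < n.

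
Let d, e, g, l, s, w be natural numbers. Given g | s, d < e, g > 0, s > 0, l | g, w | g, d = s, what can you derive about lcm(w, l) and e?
lcm(w, l) < e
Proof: w | g and l | g, so lcm(w, l) | g. Since g > 0, lcm(w, l) ≤ g. g | s and s > 0, hence g ≤ s. lcm(w, l) ≤ g, so lcm(w, l) ≤ s. d = s and d < e, thus s < e. lcm(w, l) ≤ s, so lcm(w, l) < e.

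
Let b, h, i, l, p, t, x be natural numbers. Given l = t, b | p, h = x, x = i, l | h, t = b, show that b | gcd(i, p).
l = t and t = b, therefore l = b. From h = x and l | h, l | x. Since x = i, l | i. l = b, so b | i. Since b | p, b | gcd(i, p).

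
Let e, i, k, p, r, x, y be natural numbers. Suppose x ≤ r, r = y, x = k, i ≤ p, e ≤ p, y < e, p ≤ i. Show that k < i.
x = k and x ≤ r, so k ≤ r. Since r = y, k ≤ y. Since p ≤ i and i ≤ p, p = i. Because y < e and e ≤ p, y < p. p = i, so y < i. k ≤ y, so k < i.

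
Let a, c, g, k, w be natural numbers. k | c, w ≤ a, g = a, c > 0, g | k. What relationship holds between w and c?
w ≤ c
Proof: g = a and g | k, hence a | k. Since k | c, a | c. Because c > 0, a ≤ c. Because w ≤ a, w ≤ c.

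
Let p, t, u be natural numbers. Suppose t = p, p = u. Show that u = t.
t = p and p = u, hence t = u. Then u = t.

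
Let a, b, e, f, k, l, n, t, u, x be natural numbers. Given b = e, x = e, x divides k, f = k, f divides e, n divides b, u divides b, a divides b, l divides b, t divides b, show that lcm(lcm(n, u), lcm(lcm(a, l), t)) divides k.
Since x = e and x divides k, e divides k. Because f = k and f divides e, k divides e. From e divides k, e = k. Since b = e, b = k. n divides b and u divides b, therefore lcm(n, u) divides b. a divides b and l divides b, hence lcm(a, l) divides b. t divides b, so lcm(lcm(a, l), t) divides b. Because lcm(n, u) divides b, lcm(lcm(n, u), lcm(lcm(a, l), t)) divides b. b = k, so lcm(lcm(n, u), lcm(lcm(a, l), t)) divides k.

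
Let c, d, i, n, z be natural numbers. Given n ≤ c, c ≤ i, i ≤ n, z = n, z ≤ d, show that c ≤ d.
Because c ≤ i and i ≤ n, c ≤ n. Since n ≤ c, n = c. z = n and z ≤ d, hence n ≤ d. n = c, so c ≤ d.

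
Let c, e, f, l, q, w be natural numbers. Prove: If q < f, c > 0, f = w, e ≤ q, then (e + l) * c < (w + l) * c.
From e ≤ q and q < f, e < f. Since f = w, e < w. Then e + l < w + l. Combining with c > 0, by multiplying by a positive, (e + l) * c < (w + l) * c.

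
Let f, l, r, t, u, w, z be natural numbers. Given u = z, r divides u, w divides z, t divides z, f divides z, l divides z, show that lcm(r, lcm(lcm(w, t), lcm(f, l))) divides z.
Because u = z and r divides u, r divides z. From w divides z and t divides z, lcm(w, t) divides z. f divides z and l divides z, so lcm(f, l) divides z. lcm(w, t) divides z, so lcm(lcm(w, t), lcm(f, l)) divides z. Since r divides z, lcm(r, lcm(lcm(w, t), lcm(f, l))) divides z.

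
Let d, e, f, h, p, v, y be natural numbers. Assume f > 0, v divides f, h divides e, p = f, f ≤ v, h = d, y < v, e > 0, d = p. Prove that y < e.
Because v divides f and f > 0, v ≤ f. f ≤ v, so v = f. y < v, so y < f. Because h = d and d = p, h = p. Since h divides e, p divides e. p = f, so f divides e. Since e > 0, f ≤ e. Because y < f, y < e.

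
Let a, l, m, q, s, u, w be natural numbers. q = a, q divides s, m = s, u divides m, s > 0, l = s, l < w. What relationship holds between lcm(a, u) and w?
lcm(a, u) < w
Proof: Since q = a and q divides s, a divides s. m = s and u divides m, so u divides s. a divides s, so lcm(a, u) divides s. s > 0, so lcm(a, u) ≤ s. l = s and l < w, hence s < w. Since lcm(a, u) ≤ s, lcm(a, u) < w.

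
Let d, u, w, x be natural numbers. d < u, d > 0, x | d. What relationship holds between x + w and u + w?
x + w < u + w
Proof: x | d and d > 0, thus x ≤ d. Since d < u, x < u. Then x + w < u + w.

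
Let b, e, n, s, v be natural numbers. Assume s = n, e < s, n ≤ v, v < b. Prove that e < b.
s = n and e < s, thus e < n. n ≤ v, so e < v. v < b, so e < b.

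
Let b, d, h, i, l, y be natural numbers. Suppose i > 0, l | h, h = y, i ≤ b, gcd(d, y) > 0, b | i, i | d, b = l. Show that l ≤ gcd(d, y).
Since b | i and i > 0, b ≤ i. i ≤ b, so i = b. b = l, so i = l. Since i | d, l | d. Because h = y and l | h, l | y. Since l | d, l | gcd(d, y). Because gcd(d, y) > 0, l ≤ gcd(d, y).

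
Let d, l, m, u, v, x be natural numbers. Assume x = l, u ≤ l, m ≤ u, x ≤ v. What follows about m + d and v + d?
m + d ≤ v + d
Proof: m ≤ u and u ≤ l, so m ≤ l. From x = l and x ≤ v, l ≤ v. m ≤ l, so m ≤ v. Then m + d ≤ v + d.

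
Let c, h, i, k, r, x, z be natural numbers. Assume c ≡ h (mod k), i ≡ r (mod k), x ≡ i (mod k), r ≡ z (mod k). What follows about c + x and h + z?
c + x ≡ h + z (mod k)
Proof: x ≡ i (mod k) and i ≡ r (mod k), thus x ≡ r (mod k). Because r ≡ z (mod k), x ≡ z (mod k). c ≡ h (mod k), so c + x ≡ h + z (mod k).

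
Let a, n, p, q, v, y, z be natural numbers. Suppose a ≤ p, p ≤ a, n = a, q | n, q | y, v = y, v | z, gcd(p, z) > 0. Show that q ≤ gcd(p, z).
a ≤ p and p ≤ a, hence a = p. Since n = a and q | n, q | a. a = p, so q | p. Because v = y and v | z, y | z. q | y, so q | z. Because q | p, q | gcd(p, z). Since gcd(p, z) > 0, q ≤ gcd(p, z).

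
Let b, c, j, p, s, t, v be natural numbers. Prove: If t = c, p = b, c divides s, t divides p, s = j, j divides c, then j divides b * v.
s = j and c divides s, therefore c divides j. Because j divides c, c = j. Since t = c, t = j. p = b and t divides p, thus t divides b. Since t = j, j divides b. Then j divides b * v.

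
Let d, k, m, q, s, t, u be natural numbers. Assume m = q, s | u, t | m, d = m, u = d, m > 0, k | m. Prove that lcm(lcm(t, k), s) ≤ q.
Because t | m and k | m, lcm(t, k) | m. u = d and d = m, therefore u = m. Since s | u, s | m. Since lcm(t, k) | m, lcm(lcm(t, k), s) | m. Since m > 0, lcm(lcm(t, k), s) ≤ m. m = q, so lcm(lcm(t, k), s) ≤ q.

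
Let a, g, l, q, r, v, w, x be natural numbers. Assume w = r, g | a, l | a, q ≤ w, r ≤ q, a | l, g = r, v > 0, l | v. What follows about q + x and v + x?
q + x ≤ v + x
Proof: From w = r and q ≤ w, q ≤ r. From r ≤ q, r = q. Since g = r, g = q. l | a and a | l, so l = a. Since l | v, a | v. g | a, so g | v. v > 0, so g ≤ v. Since g = q, q ≤ v. Then q + x ≤ v + x.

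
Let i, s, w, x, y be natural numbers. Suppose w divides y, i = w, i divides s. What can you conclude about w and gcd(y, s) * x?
w divides gcd(y, s) * x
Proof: Since i = w and i divides s, w divides s. w divides y, so w divides gcd(y, s). Then w divides gcd(y, s) * x.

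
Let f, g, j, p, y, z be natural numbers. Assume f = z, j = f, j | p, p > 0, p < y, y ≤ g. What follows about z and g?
z < g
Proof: Since j = f and j | p, f | p. From p > 0, f ≤ p. f = z, so z ≤ p. p < y and y ≤ g, hence p < g. Since z ≤ p, z < g.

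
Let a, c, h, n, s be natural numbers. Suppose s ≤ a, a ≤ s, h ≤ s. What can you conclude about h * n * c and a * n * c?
h * n * c ≤ a * n * c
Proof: s ≤ a and a ≤ s, therefore s = a. h ≤ s, so h ≤ a. By multiplying by a non-negative, h * n ≤ a * n. By multiplying by a non-negative, h * n * c ≤ a * n * c.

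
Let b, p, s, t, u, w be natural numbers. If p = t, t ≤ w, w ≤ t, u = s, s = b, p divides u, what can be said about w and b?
w divides b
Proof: t ≤ w and w ≤ t, so t = w. From p = t, p = w. From u = s and s = b, u = b. Since p divides u, p divides b. Since p = w, w divides b.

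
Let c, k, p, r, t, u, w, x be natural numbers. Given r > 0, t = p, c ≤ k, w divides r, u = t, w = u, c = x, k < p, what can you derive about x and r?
x < r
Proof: u = t and t = p, hence u = p. Since w = u, w = p. w divides r, so p divides r. Since r > 0, p ≤ r. k < p, so k < r. c ≤ k, so c < r. Since c = x, x < r.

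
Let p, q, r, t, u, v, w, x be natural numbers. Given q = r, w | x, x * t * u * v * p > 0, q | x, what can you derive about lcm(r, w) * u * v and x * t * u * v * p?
lcm(r, w) * u * v ≤ x * t * u * v * p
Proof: q = r and q | x, therefore r | x. w | x, so lcm(r, w) | x. Then lcm(r, w) | x * t. Then lcm(r, w) * u | x * t * u. Then lcm(r, w) * u * v | x * t * u * v. Then lcm(r, w) * u * v | x * t * u * v * p. Since x * t * u * v * p > 0, lcm(r, w) * u * v ≤ x * t * u * v * p.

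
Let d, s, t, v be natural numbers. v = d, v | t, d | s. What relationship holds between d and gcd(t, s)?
d | gcd(t, s)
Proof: Because v = d and v | t, d | t. d | s, so d | gcd(t, s).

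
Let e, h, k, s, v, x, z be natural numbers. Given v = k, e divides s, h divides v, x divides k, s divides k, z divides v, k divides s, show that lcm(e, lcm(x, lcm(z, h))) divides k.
Since s divides k and k divides s, s = k. Since e divides s, e divides k. From z divides v and h divides v, lcm(z, h) divides v. v = k, so lcm(z, h) divides k. Since x divides k, lcm(x, lcm(z, h)) divides k. e divides k, so lcm(e, lcm(x, lcm(z, h))) divides k.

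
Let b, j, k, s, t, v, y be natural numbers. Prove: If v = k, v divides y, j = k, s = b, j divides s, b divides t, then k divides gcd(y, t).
v = k and v divides y, hence k divides y. Because s = b and j divides s, j divides b. Since j = k, k divides b. b divides t, so k divides t. Since k divides y, k divides gcd(y, t).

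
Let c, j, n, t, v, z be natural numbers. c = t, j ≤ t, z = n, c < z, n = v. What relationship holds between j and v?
j < v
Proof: z = n and n = v, thus z = v. c = t and c < z, thus t < z. z = v, so t < v. Since j ≤ t, j < v.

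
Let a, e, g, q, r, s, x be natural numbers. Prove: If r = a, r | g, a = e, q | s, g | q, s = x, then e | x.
r | g and g | q, so r | q. Because q | s, r | s. Since s = x, r | x. Since r = a, a | x. Since a = e, e | x.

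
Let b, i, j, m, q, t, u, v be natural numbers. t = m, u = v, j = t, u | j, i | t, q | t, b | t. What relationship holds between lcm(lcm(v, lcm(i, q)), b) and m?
lcm(lcm(v, lcm(i, q)), b) | m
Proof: From j = t and u | j, u | t. u = v, so v | t. i | t and q | t, thus lcm(i, q) | t. Because v | t, lcm(v, lcm(i, q)) | t. Because b | t, lcm(lcm(v, lcm(i, q)), b) | t. Since t = m, lcm(lcm(v, lcm(i, q)), b) | m.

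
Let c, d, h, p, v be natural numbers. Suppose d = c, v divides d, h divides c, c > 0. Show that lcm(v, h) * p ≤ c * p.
d = c and v divides d, therefore v divides c. h divides c, so lcm(v, h) divides c. c > 0, so lcm(v, h) ≤ c. By multiplying by a non-negative, lcm(v, h) * p ≤ c * p.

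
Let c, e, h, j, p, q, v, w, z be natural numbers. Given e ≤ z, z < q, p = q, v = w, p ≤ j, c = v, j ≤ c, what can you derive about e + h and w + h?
e + h < w + h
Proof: Since e ≤ z and z < q, e < q. Since c = v and j ≤ c, j ≤ v. Since p ≤ j, p ≤ v. v = w, so p ≤ w. Since p = q, q ≤ w. Since e < q, e < w. Then e + h < w + h.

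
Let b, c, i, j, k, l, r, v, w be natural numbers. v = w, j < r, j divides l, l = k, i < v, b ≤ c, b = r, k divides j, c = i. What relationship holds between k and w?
k < w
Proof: Because l = k and j divides l, j divides k. k divides j, so j = k. j < r, so k < r. c = i and b ≤ c, hence b ≤ i. b = r, so r ≤ i. v = w and i < v, thus i < w. Since r ≤ i, r < w. Since k < r, k < w.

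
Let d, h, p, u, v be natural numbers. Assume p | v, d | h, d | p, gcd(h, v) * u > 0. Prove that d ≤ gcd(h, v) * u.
Since d | p and p | v, d | v. d | h, so d | gcd(h, v). Then d | gcd(h, v) * u. Since gcd(h, v) * u > 0, d ≤ gcd(h, v) * u.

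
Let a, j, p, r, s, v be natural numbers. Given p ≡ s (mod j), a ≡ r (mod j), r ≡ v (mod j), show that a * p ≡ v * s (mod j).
a ≡ r (mod j) and r ≡ v (mod j), thus a ≡ v (mod j). Combined with p ≡ s (mod j), by multiplying congruences, a * p ≡ v * s (mod j).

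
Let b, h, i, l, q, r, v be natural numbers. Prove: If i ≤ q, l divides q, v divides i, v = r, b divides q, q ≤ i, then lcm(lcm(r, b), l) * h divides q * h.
Since i ≤ q and q ≤ i, i = q. From v divides i, v divides q. v = r, so r divides q. b divides q, so lcm(r, b) divides q. Since l divides q, lcm(lcm(r, b), l) divides q. Then lcm(lcm(r, b), l) * h divides q * h.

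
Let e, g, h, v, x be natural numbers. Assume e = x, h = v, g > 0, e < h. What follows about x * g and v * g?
x * g < v * g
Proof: h = v and e < h, so e < v. Since e = x, x < v. Since g > 0, by multiplying by a positive, x * g < v * g.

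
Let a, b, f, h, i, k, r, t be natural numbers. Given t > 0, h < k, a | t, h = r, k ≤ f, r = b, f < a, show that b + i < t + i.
Because h = r and r = b, h = b. h < k and k ≤ f, thus h < f. Since h = b, b < f. a | t and t > 0, therefore a ≤ t. Because f < a, f < t. Since b < f, b < t. Then b + i < t + i.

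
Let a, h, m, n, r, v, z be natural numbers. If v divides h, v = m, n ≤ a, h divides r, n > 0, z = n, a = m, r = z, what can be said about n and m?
n = m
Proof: Since a = m and n ≤ a, n ≤ m. Since v = m and v divides h, m divides h. r = z and z = n, so r = n. h divides r, so h divides n. m divides h, so m divides n. Since n > 0, m ≤ n. Since n ≤ m, n = m.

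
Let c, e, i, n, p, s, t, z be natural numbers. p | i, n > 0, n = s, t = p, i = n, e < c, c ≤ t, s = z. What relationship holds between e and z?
e < z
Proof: e < c and c ≤ t, therefore e < t. t = p, so e < p. Since n = s and s = z, n = z. i = n and p | i, thus p | n. n > 0, so p ≤ n. Since n = z, p ≤ z. e < p, so e < z.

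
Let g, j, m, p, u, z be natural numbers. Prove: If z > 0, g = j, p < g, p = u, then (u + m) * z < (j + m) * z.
p = u and p < g, hence u < g. g = j, so u < j. Then u + m < j + m. Since z > 0, (u + m) * z < (j + m) * z.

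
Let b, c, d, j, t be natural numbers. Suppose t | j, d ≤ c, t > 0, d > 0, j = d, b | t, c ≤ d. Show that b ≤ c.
Since d ≤ c and c ≤ d, d = c. From b | t and t > 0, b ≤ t. j = d and t | j, hence t | d. Since d > 0, t ≤ d. Since b ≤ t, b ≤ d. Because d = c, b ≤ c.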